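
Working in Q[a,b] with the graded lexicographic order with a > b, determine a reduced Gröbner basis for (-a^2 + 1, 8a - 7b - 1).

G = {b^2 + 2/7b - 9/7, a - 7/8b - 1/8}

Buchberger's algorithm terminates because the ascending chain of leading-term ideals stabilizes.

f_1 = -a^2 + 1, LT = a^2.
f_2 = 8a - 7b - 1, LT = a.

S(f_1,f_2): lcm = a^2. S = 7/8ab + 1/8a - 1.
  reduce S modulo (f_1, f_2):
  remainder 49/64b^2 + 7/32b - 63/64 ≠ 0; add g_3 = 49/64b^2 + 7/32b - 63/64 to the basis.

The other S-polynomials (S(f_1,g_3), S(f_2,g_3)) all reduce to 0 modulo the current basis, so we have a Gröbner basis.
Inter-reduce: drop elements whose leading term is divisible by another's, tail-reduce, and make monic.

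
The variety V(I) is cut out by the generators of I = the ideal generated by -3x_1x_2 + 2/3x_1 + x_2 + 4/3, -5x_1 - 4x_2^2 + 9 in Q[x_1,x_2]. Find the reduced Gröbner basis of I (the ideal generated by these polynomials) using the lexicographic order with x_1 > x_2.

The reduced Gröbner basis is the canonical form of the ideal for this ordering.

f_1 = -3x_1x_2 + 2/3x_1 + x_2 + 4/3, LT = x_1x_2.
f_2 = -5x_1 - 4x_2^2 + 9, LT = x_1.

S(f_1,f_2): lcm = x_1x_2. S = -2/9x_1 - 4/5x_2^3 + 22/15x_2 - 4/9.
  reduce S modulo (f_1, f_2):
  remainder -4/5x_2^3 + 8/45x_2^2 + 22/15x_2 - 38/45 ≠ 0; add g_3 = -4/5x_2^3 + 8/45x_2^2 + 22/15x_2 - 38/45 to the basis.

The other S-polynomials (S(f_1,g_3), S(f_2,g_3)) all reduce to 0 modulo the current basis, so we have a Gröbner basis.
Inter-reduce: drop elements whose leading term is divisible by another's, tail-reduce, and make monic.

G = {x_1 + 4/5x_2^2 - 9/5, x_2^3 - 2/9x_2^2 - 11/6x_2 + 19/18}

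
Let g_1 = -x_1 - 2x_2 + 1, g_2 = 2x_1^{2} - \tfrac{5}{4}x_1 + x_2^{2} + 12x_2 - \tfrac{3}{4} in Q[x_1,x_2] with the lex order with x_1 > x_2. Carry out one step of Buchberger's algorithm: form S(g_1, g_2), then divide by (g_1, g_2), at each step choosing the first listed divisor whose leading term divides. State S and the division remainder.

S(g_1, g_2) = 2x_1x_2 - \tfrac{3}{8}x_1 - \tfrac{1}{2}x_2^{2} - 6x_2 + \tfrac{3}{8}; remainder on division = -\tfrac{9}{2}x_2^{2} - \tfrac{13}{4}x_2.

lcm(LM(g_1), LM(g_2)) = x_1^{2}.
S = (lcm/LT(g_1))·g_1 − (lcm/LT(g_2))·g_2 = 2x_1x_2 - \tfrac{3}{8}x_1 - \tfrac{1}{2}x_2^{2} - 6x_2 + \tfrac{3}{8}.
Reduce S modulo (g_1, g_2) in that order:
  leading term x_1x_2: subtract (-2x_2)·g_1 from 2x_1x_2 - \tfrac{3}{8}x_1 - \tfrac{1}{2}x_2^{2} - 6x_2 + \tfrac{3}{8} → -\tfrac{3}{8}x_1 - \tfrac{9}{2}x_2^{2} - 4x_2 + \tfrac{3}{8}
  leading term x_1: subtract (\tfrac{3}{8})·g_1 from -\tfrac{3}{8}x_1 - \tfrac{9}{2}x_2^{2} - 4x_2 + \tfrac{3}{8} → -\tfrac{9}{2}x_2^{2} - \tfrac{13}{4}x_2
  leading term x_2^{2}: no divisor's leading term divides it; move -\tfrac{9}{2}x_2^{2} to the remainder.
  leading term x_2: no divisor's leading term divides it; move -\tfrac{13}{4}x_2 to the remainder.
The remainder -\tfrac{9}{2}x_2^{2} - \tfrac{13}{4}x_2 is nonzero, so it would be added as the next basis element.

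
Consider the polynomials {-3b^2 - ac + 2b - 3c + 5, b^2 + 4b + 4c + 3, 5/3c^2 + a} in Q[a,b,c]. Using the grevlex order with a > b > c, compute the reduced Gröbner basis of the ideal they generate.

G = {a^2 + 70/3bc - 9a + 70/3c, b^2 + 4b + 4c + 3, ac - 14b - 9c - 14, c^2 + 3/5a}

f_1 = -3b^2 - ac + 2b - 3c + 5, LT = b^2.
f_2 = b^2 + 4b + 4c + 3, LT = b^2.
f_3 = 5/3c^2 + a, LT = c^2.

S(f_1,f_2): lcm = b^2. S = 1/3ac - 14/3b - 3c - 14/3.
  leading term ac: no divisor's leading term divides it; move 1/3ac to the remainder.
  leading term b: no divisor's leading term divides it; move -14/3b to the remainder.
  leading term c: no divisor's leading term divides it; move -3c to the remainder.
  leading term 1: no divisor's leading term divides it; move -14/3 to the remainder.
  remainder 1/3ac - 14/3b - 3c - 14/3 ≠ 0; add g_4 = 1/3ac - 14/3b - 3c - 14/3 to the basis.

S(f_1,f_3): leading monomials are coprime, so the S-polynomial reduces to 0 (Buchberger's first criterion).
S(f_2,f_3): leading monomials are coprime, so the S-polynomial reduces to 0 (Buchberger's first criterion).
S(f_1,g_4): leading monomials are coprime, so the S-polynomial reduces to 0 (Buchberger's first criterion).
S(f_2,g_4): leading monomials are coprime, so the S-polynomial reduces to 0 (Buchberger's first criterion).
S(f_3,g_4): lcm = ac^2. S = 3/5a^2 + 14bc + 9c^2 + 14c.
  leading term a^2: no divisor's leading term divides it; move 3/5a^2 to the remainder.
  leading term bc: no divisor's leading term divides it; move 14bc to the remainder.
  leading term c^2: subtract (27/5)·f_3 from 9c^2 + 14c → -27/5a + 14c
  leading term a: no divisor's leading term divides it; move -27/5a to the remainder.
  leading term c: no divisor's leading term divides it; move 14c to the remainder.
  remainder 3/5a^2 + 14bc - 27/5a + 14c ≠ 0; add g_5 = 3/5a^2 + 14bc - 27/5a + 14c to the basis.

S(f_1,g_5): leading monomials are coprime, so the S-polynomial reduces to 0 (Buchberger's first criterion).
S(f_2,g_5): leading monomials are coprime, so the S-polynomial reduces to 0 (Buchberger's first criterion).
S(f_3,g_5): leading monomials are coprime, so the S-polynomial reduces to 0 (Buchberger's first criterion).
S(g_4,g_5): lcm = a^2c. S = -70/3bc^2 - 14ab - 70/3c^2 - 14a.
  leading term bc^2: subtract (-14b)·f_3 from -70/3bc^2 - 14ab - 70/3c^2 - 14a → -70/3c^2 - 14a
  leading term c^2: subtract (-14)·f_3 from -70/3c^2 - 14a → 0
  remainder 0.

Every S-polynomial of the final basis reduces to 0, so we have a Gröbner basis.
Inter-reduce: drop elements whose leading term is divisible by another's, tail-reduce, and make monic.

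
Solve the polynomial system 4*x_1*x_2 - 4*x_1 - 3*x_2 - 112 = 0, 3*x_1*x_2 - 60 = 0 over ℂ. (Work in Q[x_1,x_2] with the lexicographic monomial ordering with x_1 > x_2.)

Compute a lex Gröbner basis by Buchberger's algorithm.
f_1 = 4*x_1*x_2 - 4*x_1 - 3*x_2 - 112, LT = x_1*x_2.
f_2 = 3*x_1*x_2 - 60, LT = x_1*x_2.

S(f_1,f_2): lcm = x_1*x_2. S = -x_1 - 3/4*x_2 - 8.
  leading term x_1: no divisor's leading term divides it; move -x_1 to the remainder.
  leading term x_2: no divisor's leading term divides it; move -3/4*x_2 to the remainder.
  leading term 1: no divisor's leading term divides it; move -8 to the remainder.
  remainder -x_1 - 3/4*x_2 - 8 ≠ 0; add h_3 = -x_1 - 3/4*x_2 - 8 to the basis.

S(f_1,h_3): lcm = x_1*x_2. S = -x_1 - 3/4*x_2**2 - 35/4*x_2 - 28.
  leading term x_1: subtract (1)·h_3 from -x_1 - 3/4*x_2**2 - 35/4*x_2 - 28 → -3/4*x_2**2 - 8*x_2 - 20
  leading term x_2**2: no divisor's leading term divides it; move -3/4*x_2**2 to the remainder.
  leading term x_2: no divisor's leading term divides it; move -8*x_2 to the remainder.
  leading term 1: no divisor's leading term divides it; move -20 to the remainder.
  remainder -3/4*x_2**2 - 8*x_2 - 20 ≠ 0; add h_4 = -3/4*x_2**2 - 8*x_2 - 20 to the basis.

The other S-polynomials (S(f_2,h_3), S(f_1,h_4), S(f_2,h_4), S(h_3,h_4)) all reduce to 0 modulo the current basis, so we have a Gröbner basis.
Inter-reduce: drop elements whose leading term is divisible by another's, tail-reduce, and make monic.
Reduced Gröbner basis: {x_1 + 3/4*x_2 + 8, x_2**2 + 32/3*x_2 + 80/3}.

Elimination: the polynomial x_2**2 + 32/3*x_2 + 80/3 lies in the elimination ideal for x_2, so x_2 ∈ {-20/3, -4}. For each such x_2, the remaining basis elements (now univariate) give the rest of the solution.
  x_2 = -20/3: the earlier basis element becomes x_1 + 3 = 0, giving x_1 = -3 — point (-3, -20/3).
  x_2 = -4: the earlier basis element becomes x_1 + 5 = 0, giving x_1 = -5 — point (-5, -4).
Substituting each solution back into the original system confirms all equations vanish.
Zero-dimensionality of the ideal guarantees finitely many solutions over ℂ.

{(-3, -20/3), (-5, -4)}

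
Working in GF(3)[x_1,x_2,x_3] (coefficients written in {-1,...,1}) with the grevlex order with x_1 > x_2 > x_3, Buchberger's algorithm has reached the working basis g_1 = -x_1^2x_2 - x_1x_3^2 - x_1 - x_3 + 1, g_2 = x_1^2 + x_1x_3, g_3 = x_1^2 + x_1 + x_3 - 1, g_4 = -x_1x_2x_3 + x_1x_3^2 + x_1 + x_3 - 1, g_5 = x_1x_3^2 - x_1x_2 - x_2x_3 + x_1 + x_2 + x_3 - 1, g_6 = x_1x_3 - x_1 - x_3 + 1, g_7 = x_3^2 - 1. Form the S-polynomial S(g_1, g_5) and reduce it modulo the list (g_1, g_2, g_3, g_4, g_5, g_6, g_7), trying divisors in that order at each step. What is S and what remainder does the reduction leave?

lcm(LM(g_1), LM(g_5)) = x_1^2x_2x_3^2.
S = (lcm/LT(g_1))·g_1 − (lcm/LT(g_5))·g_5 = x_1x_3^4 + x_1^2x_2^2 + x_1x_2^2x_3 - x_1^2x_2 - x_1x_2^2 - x_1x_2x_3 + x_1x_3^2 + x_3^3 + x_1x_2 - x_3^2.
Reduce S modulo (g_1, g_2, g_3, g_4, g_5, g_6, g_7) in that order:
  leading term x_1x_3^4: subtract (x_3^2)·g_5 from x_1x_3^4 + x_1^2x_2^2 + x_1x_2^2x_3 - x_1^2x_2 - x_1x_2^2 - x_1x_2x_3 + x_1x_3^2 + x_3^3 + x_1x_2 - x_3^2 → x_1^2x_2^2 + x_1x_2^2x_3 + x_1x_2x_3^2 + x_2x_3^3 - x_1^2x_2 - x_1x_2^2 - x_1x_2x_3 - x_2x_3^2 + x_1x_2
  leading term x_1^2x_2^2: subtract (-x_2)·g_1 from x_1^2x_2^2 + x_1x_2^2x_3 + x_1x_2x_3^2 + x_2x_3^3 - x_1^2x_2 - x_1x_2^2 - x_1x_2x_3 - x_2x_3^2 + x_1x_2 → x_1x_2^2x_3 + x_2x_3^3 - x_1^2x_2 - x_1x_2^2 - x_1x_2x_3 - x_2x_3^2 - x_2x_3 + x_2
  leading term x_1x_2^2x_3: subtract (-x_2)·g_4 from x_1x_2^2x_3 + x_2x_3^3 - x_1^2x_2 - x_1x_2^2 - x_1x_2x_3 - x_2x_3^2 - x_2x_3 + x_2 → x_1x_2x_3^2 + x_2x_3^3 - x_1^2x_2 - x_1x_2^2 - x_1x_2x_3 - x_2x_3^2 + x_1x_2
  leading term x_1x_2x_3^2: subtract (-x_3)·g_4 from x_1x_2x_3^2 + x_2x_3^3 - x_1^2x_2 - x_1x_2^2 - x_1x_2x_3 - x_2x_3^2 + x_1x_2 → x_1x_3^3 + x_2x_3^3 - x_1^2x_2 - x_1x_2^2 - x_1x_2x_3 - x_2x_3^2 + x_1x_2 + x_1x_3 + x_3^2 - x_3
  leading term x_1x_3^3: subtract (x_3)·g_5 from x_1x_3^3 + x_2x_3^3 - x_1^2x_2 - x_1x_2^2 - x_1x_2x_3 - x_2x_3^2 + x_1x_2 + x_1x_3 + x_3^2 - x_3 → x_2x_3^3 - x_1^2x_2 - x_1x_2^2 + x_1x_2 - x_2x_3
  leading term x_2x_3^3: subtract (x_2x_3)·g_7 from x_2x_3^3 - x_1^2x_2 - x_1x_2^2 + x_1x_2 - x_2x_3 → -x_1^2x_2 - x_1x_2^2 + x_1x_2
  leading term x_1^2x_2: subtract (1)·g_1 from -x_1^2x_2 - x_1x_2^2 + x_1x_2 → -x_1x_2^2 + x_1x_3^2 + x_1x_2 + x_1 + x_3 - 1
  leading term x_1x_2^2: no divisor's leading term divides it; move -x_1x_2^2 to the remainder.
  leading term x_1x_3^2: subtract (1)·g_5 from x_1x_3^2 + x_1x_2 + x_1 + x_3 - 1 → -x_1x_2 + x_2x_3 - x_2
  leading term x_1x_2: no divisor's leading term divides it; move -x_1x_2 to the remainder.
  leading term x_2x_3: no divisor's leading term divides it; move x_2x_3 to the remainder.
  leading term x_2: no divisor's leading term divides it; move -x_2 to the remainder.
The remainder -x_1x_2^2 - x_1x_2 + x_2x_3 - x_2 is nonzero, so it would be added as the next basis element.

S(g_1, g_5) = x_1x_3^4 + x_1^2x_2^2 + x_1x_2^2x_3 - x_1^2x_2 - x_1x_2^2 - x_1x_2x_3 + x_1x_3^2 + x_3^3 + x_1x_2 - x_3^2; remainder on division = -x_1x_2^2 - x_1x_2 + x_2x_3 - x_2.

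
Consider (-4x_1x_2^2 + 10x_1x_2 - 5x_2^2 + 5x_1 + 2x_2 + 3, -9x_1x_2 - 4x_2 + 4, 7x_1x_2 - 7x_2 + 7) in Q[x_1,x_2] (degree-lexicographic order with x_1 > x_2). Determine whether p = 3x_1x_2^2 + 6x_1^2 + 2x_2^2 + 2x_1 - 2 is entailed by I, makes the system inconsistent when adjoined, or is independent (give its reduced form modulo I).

3x_1x_2^2 + 6x_1^2 + 2x_2^2 + 2x_1 - 2 lies in I (it reduces to 0).

First compute the reduced Gröbner basis of I by Buchberger's algorithm.
f_1 = -4x_1x_2^2 + 10x_1x_2 - 5x_2^2 + 5x_1 + 2x_2 + 3, LT = x_1x_2^2.
f_2 = -9x_1x_2 - 4x_2 + 4, LT = x_1x_2.
f_3 = 7x_1x_2 - 7x_2 + 7, LT = x_1x_2.

S(f_1,f_2): lcm = x_1x_2^2. S = -5/2x_1x_2 + 29/36x_2^2 - 5/4x_1 - 1/18x_2 - 3/4.
  reduce S modulo (f_1, f_2, f_3):
  remainder 29/36x_2^2 - 5/4x_1 + 19/18x_2 - 67/36 ≠ 0; add h_4 = 29/36x_2^2 - 5/4x_1 + 19/18x_2 - 67/36 to the basis.

S(f_1,f_3): lcm = x_1x_2^2. S = -5/2x_1x_2 + 9/4x_2^2 - 5/4x_1 - 3/2x_2 - 3/4.
  reduce S modulo (f_1, f_2, f_3, h_4):
  remainder 65/29x_1 - 871/261x_2 + 871/261 ≠ 0; add h_5 = 65/29x_1 - 871/261x_2 + 871/261 to the basis.

S(f_2,f_3): lcm = x_1x_2. S = 13/9x_2 - 13/9.
  reduce S modulo (f_1, f_2, f_3, h_4, h_5):
  remainder 13/9x_2 - 13/9 ≠ 0; add h_6 = 13/9x_2 - 13/9 to the basis.

The other S-polynomials (S(f_1,h_4), S(f_2,h_4), S(f_3,h_4), S(f_1,h_5), S(f_2,h_5), S(f_3,h_5), S(h_4,h_5), S(f_1,h_6), S(f_2,h_6), S(f_3,h_6), S(h_4,h_6), S(h_5,h_6)) all reduce to 0 modulo the current basis, so we have a Gröbner basis.
Inter-reduce: drop elements whose leading term is divisible by another's, tail-reduce, and make monic.
Reduced Gröbner basis: {x_1, x_2 - 1}.
Label its elements g_1 = x_1, g_2 = x_2 - 1.

Reduce p = 3x_1x_2^2 + 6x_1^2 + 2x_2^2 + 2x_1 - 2 modulo G:
  leading term x_1x_2^2: subtract (3x_2^2)·g_1 from 3x_1x_2^2 + 6x_1^2 + 2x_2^2 + 2x_1 - 2 → 6x_1^2 + 2x_2^2 + 2x_1 - 2
  leading term x_1^2: subtract (6x_1)·g_1 from 6x_1^2 + 2x_2^2 + 2x_1 - 2 → 2x_2^2 + 2x_1 - 2
  leading term x_2^2: subtract (2x_2)·g_2 from 2x_2^2 + 2x_1 - 2 → 2x_1 + 2x_2 - 2
  leading term x_1: subtract (2)·g_1 from 2x_1 + 2x_2 - 2 → 2x_2 - 2
  leading term x_2: subtract (2)·g_2 from 2x_2 - 2 → 0
  normal form = 0.
Since the normal form is 0, p ∈ I.

The remainder on division by a Gröbner basis is unique — it is the normal form.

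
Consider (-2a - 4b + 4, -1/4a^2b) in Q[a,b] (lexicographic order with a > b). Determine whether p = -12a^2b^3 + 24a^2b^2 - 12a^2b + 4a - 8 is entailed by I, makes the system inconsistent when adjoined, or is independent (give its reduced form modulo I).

First compute the reduced Gröbner basis of I by Buchberger's algorithm.
f_1 = -2a - 4b + 4, LT = a.
f_2 = -1/4a^2b, LT = a^2b.

S(f_1,f_2): lcm = a^2b. S = 2ab^2 - 2ab.
  reduce S modulo (f_1, f_2):
  remainder -4b^3 + 8b^2 - 4b ≠ 0; add h_3 = -4b^3 + 8b^2 - 4b to the basis.

The other S-polynomials (S(f_1,h_3), S(f_2,h_3)) all reduce to 0 modulo the current basis, so we have a Gröbner basis.
Inter-reduce: drop elements whose leading term is divisible by another's, tail-reduce, and make monic.
Reduced Gröbner basis: {a + 2b - 2, b^3 - 2b^2 + b}.
Label its elements g_1 = a + 2b - 2, g_2 = b^3 - 2b^2 + b.

Reduce p = -12a^2b^3 + 24a^2b^2 - 12a^2b + 4a - 8 modulo G:
  leading term a^2b^3: subtract (-12ab^3)·g_1 from -12a^2b^3 + 24a^2b^2 - 12a^2b + 4a - 8 → 24a^2b^2 - 12a^2b + 24ab^4 - 24ab^3 + 4a - 8
  leading term a^2b^2: subtract (24ab^2)·g_1 from 24a^2b^2 - 12a^2b + 24ab^4 - 24ab^3 + 4a - 8 → -12a^2b + 24ab^4 - 72ab^3 + 48ab^2 + 4a - 8
  leading term a^2b: subtract (-12ab)·g_1 from -12a^2b + 24ab^4 - 72ab^3 + 48ab^2 + 4a - 8 → 24ab^4 - 72ab^3 + 72ab^2 - 24ab + 4a - 8
  leading term ab^4: subtract (24b^4)·g_1 from 24ab^4 - 72ab^3 + 72ab^2 - 24ab + 4a - 8 → -72ab^3 + 72ab^2 - 24ab + 4a - 48b^5 + 48b^4 - 8
  leading term ab^3: subtract (-72b^3)·g_1 from -72ab^3 + 72ab^2 - 24ab + 4a - 48b^5 + 48b^4 - 8 → 72ab^2 - 24ab + 4a - 48b^5 + 192b^4 - 144b^3 - 8
  leading term ab^2: subtract (72b^2)·g_1 from 72ab^2 - 24ab + 4a - 48b^5 + 192b^4 - 144b^3 - 8 → -24ab + 4a - 48b^5 + 192b^4 - 288b^3 + 144b^2 - 8
  leading term ab: subtract (-24b)·g_1 from -24ab + 4a - 48b^5 + 192b^4 - 288b^3 + 144b^2 - 8 → 4a - 48b^5 + 192b^4 - 288b^3 + 192b^2 - 48b - 8
  leading term a: subtract (4)·g_1 from 4a - 48b^5 + 192b^4 - 288b^3 + 192b^2 - 48b - 8 → -48b^5 + 192b^4 - 288b^3 + 192b^2 - 56b
  leading term b^5: subtract (-48b^2)·g_2 from -48b^5 + 192b^4 - 288b^3 + 192b^2 - 56b → 96b^4 - 240b^3 + 192b^2 - 56b
  leading term b^4: subtract (96b)·g_2 from 96b^4 - 240b^3 + 192b^2 - 56b → -48b^3 + 96b^2 - 56b
  leading term b^3: subtract (-48)·g_2 from -48b^3 + 96b^2 - 56b → -8b
  leading term b: no divisor's leading term divides it; move -8b to the remainder.
  normal form = -8b.
The normal form is nonzero, so p ∉ I. Since p minus its normal form lies in I, I + (p) = I + (r) where r = -8b; decide whether this ideal is the whole ring.
Run Buchberger on G together with r (pairs among the g_i already reduce to 0 since G is a Gröbner basis):
g_1 = a + 2b - 2, LT = a.
g_2 = b^3 - 2b^2 + b, LT = b^3.
r = -8b, LT = b.

The S-polynomials (S(g_1,g_2), S(g_1,r), S(g_2,r)) all reduce to 0 modulo the current basis, so we have a Gröbner basis.
Inter-reduce: drop elements whose leading term is divisible by another's, tail-reduce, and make monic.
Reduced Gröbner basis: {a - 2, b}.
The reduced Gröbner basis of I + (p) is {a - 2, b} ≠ {1}, a proper ideal, so the enlarged system stays consistent: p is independent of I, with normal form -8b.

-12a^2b^3 + 24a^2b^2 - 12a^2b + 4a - 8 is independent of I; its normal form modulo I is -8b.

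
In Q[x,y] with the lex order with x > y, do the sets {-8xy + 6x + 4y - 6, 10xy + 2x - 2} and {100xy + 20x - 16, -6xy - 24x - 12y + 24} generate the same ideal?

Equality of ideals is decidable: compute both reduced Gröbner bases (unique for the ordering) and check whether they agree.
Buchberger on the first generating set:
f_1 = -8xy + 6x + 4y - 6, LT = xy.
f_2 = 10xy + 2x - 2, LT = xy.

S(f_1,f_2): lcm = xy. S = -19/20x - 1/2y + 19/20.
  reduce S modulo (f_1, f_2):
  remainder -19/20x - 1/2y + 19/20 ≠ 0; add g_3 = -19/20x - 1/2y + 19/20 to the basis.

S(f_1,g_3): lcm = xy. S = -3/4x - 10/19y^2 + 1/2y + 3/4.
  reduce S modulo (f_1, f_2, g_3):
  remainder -10/19y^2 + 17/19y ≠ 0; add g_4 = -10/19y^2 + 17/19y to the basis.

The other S-polynomials (S(f_2,g_3), S(f_1,g_4), S(f_2,g_4), S(g_3,g_4)) all reduce to 0 modulo the current basis, so we have a Gröbner basis.
Inter-reduce: drop elements whose leading term is divisible by another's, tail-reduce, and make monic.
Reduced Gröbner basis: {x + 10/19y - 1, y^2 - 17/10y}.

Buchberger on the second generating set:
h_1 = 100xy + 20x - 16, LT = xy.
h_2 = -6xy - 24x - 12y + 24, LT = xy.

S(h_1,h_2): lcm = xy. S = -19/5x - 2y + 96/25.
  reduce S modulo (h_1, h_2):
  remainder -19/5x - 2y + 96/25 ≠ 0; add k_3 = -19/5x - 2y + 96/25 to the basis.

S(h_1,k_3): lcm = xy. S = 1/5x - 10/19y^2 + 96/95y - 4/25.
  reduce S modulo (h_1, h_2, k_3):
  remainder -10/19y^2 + 86/95y + 4/95 ≠ 0; add k_4 = -10/19y^2 + 86/95y + 4/95 to the basis.

The other S-polynomials (S(h_2,k_3), S(h_1,k_4), S(h_2,k_4), S(k_3,k_4)) all reduce to 0 modulo the current basis, so we have a Gröbner basis.
Inter-reduce: drop elements whose leading term is divisible by another's, tail-reduce, and make monic.
Reduced Gröbner basis: {x + 10/19y - 96/95, y^2 - 43/25y - 2/25}.

The bases are distinct; the ideals are different.

No, the ideals differ.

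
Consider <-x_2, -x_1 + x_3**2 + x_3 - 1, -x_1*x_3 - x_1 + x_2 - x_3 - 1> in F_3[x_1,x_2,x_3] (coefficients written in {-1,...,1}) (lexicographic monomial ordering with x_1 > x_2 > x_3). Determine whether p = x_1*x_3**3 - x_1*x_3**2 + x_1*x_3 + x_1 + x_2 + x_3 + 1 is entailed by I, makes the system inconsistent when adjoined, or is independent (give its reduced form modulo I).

x_1*x_3**3 - x_1*x_3**2 + x_1*x_3 + x_1 + x_2 + x_3 + 1 is independent of I; its normal form modulo I is x_3**2 - x_3.

First compute the reduced Gröbner basis of I by Buchberger's algorithm.
f_1 = -x_2, LT = x_2.
f_2 = -x_1 + x_3**2 + x_3 - 1, LT = x_1.
f_3 = -x_1*x_3 - x_1 + x_2 - x_3 - 1, LT = x_1*x_3.

S(f_2,f_3): lcm = x_1*x_3. S = -x_1 + x_2 - x_3**3 - x_3**2 - 1.
  reduce S modulo (f_1, f_2, f_3):
  remainder -x_3**3 + x_3**2 - x_3 ≠ 0; add h_4 = -x_3**3 + x_3**2 - x_3 to the basis.

The other S-polynomials (S(f_1,f_2), S(f_1,f_3), S(f_1,h_4), S(f_2,h_4), S(f_3,h_4)) all reduce to 0 modulo the current basis, so we have a Gröbner basis.
Inter-reduce: drop elements whose leading term is divisible by another's, tail-reduce, and make monic.
Reduced Gröbner basis: {x_1 - x_3**2 - x_3 + 1, x_2, x_3**3 - x_3**2 + x_3}.
Label its elements g_1 = x_1 - x_3**2 - x_3 + 1, g_2 = x_2, g_3 = x_3**3 - x_3**2 + x_3.

Reduce p = x_1*x_3**3 - x_1*x_3**2 + x_1*x_3 + x_1 + x_2 + x_3 + 1 modulo G:
  leading term x_1*x_3**3: subtract (x_3**3)·g_1 from x_1*x_3**3 - x_1*x_3**2 + x_1*x_3 + x_1 + x_2 + x_3 + 1 → -x_1*x_3**2 + x_1*x_3 + x_1 + x_2 + x_3**5 + x_3**4 - x_3**3 + x_3 + 1
  leading term x_1*x_3**2: subtract (-x_3**2)·g_1 from -x_1*x_3**2 + x_1*x_3 + x_1 + x_2 + x_3**5 + x_3**4 - x_3**3 + x_3 + 1 → x_1*x_3 + x_1 + x_2 + x_3**5 + x_3**3 + x_3**2 + x_3 + 1
  leading term x_1*x_3: subtract (x_3)·g_1 from x_1*x_3 + x_1 + x_2 + x_3**5 + x_3**3 + x_3**2 + x_3 + 1 → x_1 + x_2 + x_3**5 - x_3**3 - x_3**2 + 1
  leading term x_1: subtract (1)·g_1 from x_1 + x_2 + x_3**5 - x_3**3 - x_3**2 + 1 → x_2 + x_3**5 - x_3**3 + x_3
  leading term x_2: subtract (1)·g_2 from x_2 + x_3**5 - x_3**3 + x_3 → x_3**5 - x_3**3 + x_3
  leading term x_3**5: subtract (x_3**2)·g_3 from x_3**5 - x_3**3 + x_3 → x_3**4 + x_3**3 + x_3
  leading term x_3**4: subtract (x_3)·g_3 from x_3**4 + x_3**3 + x_3 → -x_3**3 - x_3**2 + x_3
  leading term x_3**3: subtract (-1)·g_3 from -x_3**3 - x_3**2 + x_3 → x_3**2 - x_3
  leading term x_3**2: no divisor's leading term divides it; move x_3**2 to the remainder.
  leading term x_3: no divisor's leading term divides it; move -x_3 to the remainder.
  normal form = x_3**2 - x_3.
The normal form is nonzero, so p ∉ I. Since p minus its normal form lies in I, I + (p) = I + (r) where r = x_3**2 - x_3; decide whether this ideal is the whole ring.
Run Buchberger on G together with r (pairs among the g_i already reduce to 0 since G is a Gröbner basis):
g_1 = x_1 - x_3**2 - x_3 + 1, LT = x_1.
g_2 = x_2, LT = x_2.
g_3 = x_3**3 - x_3**2 + x_3, LT = x_3**3.
r = x_3**2 - x_3, LT = x_3**2.

S(g_3,r): lcm = x_3**3. S = x_3.
  reduce S modulo (g_1, g_2, g_3, r):
  remainder x_3 ≠ 0; add m_5 = x_3 to the basis.

The other S-polynomials (S(g_1,g_2), S(g_1,g_3), S(g_1,r), S(g_2,g_3), S(g_2,r), S(g_1,m_5), S(g_2,m_5), S(g_3,m_5), S(r,m_5)) all reduce to 0 modulo the current basis, so we have a Gröbner basis.
Inter-reduce: drop elements whose leading term is divisible by another's, tail-reduce, and make monic.
Reduced Gröbner basis: {x_1 + 1, x_2, x_3}.
The reduced Gröbner basis of I + (p) is {x_1 + 1, x_2, x_3} ≠ {1}, a proper ideal, so the enlarged system stays consistent: p is independent of I, with normal form x_3**2 - x_3.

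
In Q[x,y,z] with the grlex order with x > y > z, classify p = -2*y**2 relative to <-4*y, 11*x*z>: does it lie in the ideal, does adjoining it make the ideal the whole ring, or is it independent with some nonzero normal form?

First compute the reduced Gröbner basis of I by Buchberger's algorithm.
f_1 = -4*y, LT = y.
f_2 = 11*x*z, LT = x*z.

The S-polynomials (S(f_1,f_2)) all reduce to 0 modulo the current basis, so we have a Gröbner basis.
Inter-reduce: drop elements whose leading term is divisible by another's, tail-reduce, and make monic.
Reduced Gröbner basis: {x*z, y}.
Label its elements g_1 = x*z, g_2 = y.

Reduce p = -2*y**2 modulo G:
  leading term y**2: subtract (-2*y)·g_2 from -2*y**2 → 0
  normal form = 0.
Since the normal form is 0, p ∈ I.

-2*y**2 lies in I (it reduces to 0).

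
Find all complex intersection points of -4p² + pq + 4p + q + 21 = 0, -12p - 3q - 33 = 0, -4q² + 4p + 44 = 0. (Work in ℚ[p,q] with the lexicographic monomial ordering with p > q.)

Compute a lex Gröbner basis by Buchberger's algorithm.
f_1 = -4p² + pq + 4p + q + 21, LT = p².
f_2 = -12p - 3q - 33, LT = p.
f_3 = 4p - 4q² + 44, LT = p.

S(f_1,f_2): lcm = p². S = -½pq - 15/4p - ¼q - 21/4.
  leading term pq: subtract (1/24q)·f_2 from -½pq - 15/4p - ¼q - 21/4 → -15/4p + ⅛q² + 9/8q - 21/4
  leading term p: subtract (5/16)·f_2 from -15/4p + ⅛q² + 9/8q - 21/4 → ⅛q² + 33/16q + 81/16
  leading term q²: no divisor's leading term divides it; move ⅛q² to the remainder.
  leading term q: no divisor's leading term divides it; move 33/16q to the remainder.
  leading term 1: no divisor's leading term divides it; move 81/16 to the remainder.
  remainder ⅛q² + 33/16q + 81/16 ≠ 0; add h_4 = ⅛q² + 33/16q + 81/16 to the basis.

S(f_1,f_3): lcm = p². S = pq² - ¼pq - 12p - ¼q - 21/4.
  leading term pq²: subtract (-1/12q²)·f_2 from pq² - ¼pq - 12p - ¼q - 21/4 → -¼pq - 12p - ¼q³ - 11/4q² - ¼q - 21/4
  leading term pq: subtract (1/48q)·f_2 from -¼pq - 12p - ¼q³ - 11/4q² - ¼q - 21/4 → -12p - ¼q³ - 43/16q² + 7/16q - 21/4
  leading term p: subtract (1)·f_2 from -12p - ¼q³ - 43/16q² + 7/16q - 21/4 → -¼q³ - 43/16q² + 55/16q + 111/4
  leading term q³: subtract (-2q)·h_4 from -¼q³ - 43/16q² + 55/16q + 111/4 → 23/16q² + 217/16q + 111/4
  leading term q²: subtract (23/2)·h_4 from 23/16q² + 217/16q + 111/4 → -325/32q - 975/32
  leading term q: no divisor's leading term divides it; move -325/32q to the remainder.
  leading term 1: no divisor's leading term divides it; move -975/32 to the remainder.
  remainder -325/32q - 975/32 ≠ 0; add h_5 = -325/32q - 975/32 to the basis.

The other S-polynomials (S(f_2,f_3), S(f_1,h_4), S(f_2,h_4), S(f_3,h_4), S(f_1,h_5), S(f_2,h_5), S(f_3,h_5), S(h_4,h_5)) all reduce to 0 modulo the current basis, so we have a Gröbner basis.
Inter-reduce: drop elements whose leading term is divisible by another's, tail-reduce, and make monic.
Reduced Gröbner basis: {p + 2, q + 3}.

Since the basis is lex-ordered, q + 3 is univariate in q. Its roots are {-3}. Back-substituting each root into the other basis elements fixes the other coordinates.
  q = -3: the earlier basis element becomes p + 2 = 0, giving p = -2 — point (-2, -3).
Substituting each solution back into the original system confirms all equations vanish.

{(-2, -3)}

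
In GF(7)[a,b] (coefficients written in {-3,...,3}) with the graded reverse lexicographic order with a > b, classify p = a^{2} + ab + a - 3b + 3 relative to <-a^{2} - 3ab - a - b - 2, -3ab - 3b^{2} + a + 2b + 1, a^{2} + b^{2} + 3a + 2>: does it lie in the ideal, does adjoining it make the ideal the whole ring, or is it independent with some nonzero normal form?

a^{2} + ab + a - 3b + 3 lies in I (it reduces to 0).

First compute the reduced Gröbner basis of I by Buchberger's algorithm.
f_1 = -a^{2} - 3ab - a - b - 2, LT = a^{2}.
f_2 = -3ab - 3b^{2} + a + 2b + 1, LT = ab.
f_3 = a^{2} + b^{2} + 3a + 2, LT = a^{2}.

S(f_1,f_2): lcm = a^{2}b. S = 2ab^{2} - 2a^{2} - 3ab + b^{2} - 2a + 2b.
  leading term ab^{2}: subtract (-3b)·f_2 from 2ab^{2} - 2a^{2} - 3ab + b^{2} - 2a + 2b → -2b^{3} - 2a^{2} - 2a - 2b
  leading term b^{3}: no divisor's leading term divides it; move -2b^{3} to the remainder.
  leading term a^{2}: subtract (2)·f_1 from -2a^{2} - 2a - 2b → -ab - 3
  leading term ab: subtract (-2)·f_2 from -ab - 3 → b^{2} + 2a - 3b - 1
  leading term b^{2}: no divisor's leading term divides it; move b^{2} to the remainder.
  leading term a: no divisor's leading term divides it; move 2a to the remainder.
  leading term b: no divisor's leading term divides it; move -3b to the remainder.
  leading term 1: no divisor's leading term divides it; move -1 to the remainder.
  remainder -2b^{3} + b^{2} + 2a - 3b - 1 ≠ 0; add h_4 = -2b^{3} + b^{2} + 2a - 3b - 1 to the basis.

S(f_1,f_3): lcm = a^{2}. S = 3ab - b^{2} - 2a + b.
  leading term ab: subtract (-1)·f_2 from 3ab - b^{2} - 2a + b → 3b^{2} - a + 3b + 1
  leading term b^{2}: no divisor's leading term divides it; move 3b^{2} to the remainder.
  leading term a: no divisor's leading term divides it; move -a to the remainder.
  leading term b: no divisor's leading term divides it; move 3b to the remainder.
  leading term 1: no divisor's leading term divides it; move 1 to the remainder.
  remainder 3b^{2} - a + 3b + 1 ≠ 0; add h_5 = 3b^{2} - a + 3b + 1 to the basis.

S(f_2,f_3): lcm = a^{2}b. S = ab^{2} - b^{3} + 2a^{2} + ab + 2a - 2b.
  leading term ab^{2}: subtract (2b)·f_2 from ab^{2} - b^{3} + 2a^{2} + ab + 2a - 2b → -2b^{3} + 2a^{2} - ab + 3b^{2} + 2a + 3b
  leading term b^{3}: subtract (1)·h_4 from -2b^{3} + 2a^{2} - ab + 3b^{2} + 2a + 3b → 2a^{2} - ab + 2b^{2} - b + 1
  leading term a^{2}: subtract (-2)·f_1 from 2a^{2} - ab + 2b^{2} - b + 1 → 2b^{2} - 2a - 3b - 3
  leading term b^{2}: subtract (3)·h_5 from 2b^{2} - 2a - 3b - 3 → a + 2b + 1
  leading term a: no divisor's leading term divides it; move a to the remainder.
  leading term b: no divisor's leading term divides it; move 2b to the remainder.
  leading term 1: no divisor's leading term divides it; move 1 to the remainder.
  remainder a + 2b + 1 ≠ 0; add h_6 = a + 2b + 1 to the basis.

S(f_2,h_5): lcm = ab^{2}. S = b^{3} - 2a^{2} + ab - 3b^{2} + 2a + 2b.
  leading term b^{3}: subtract (3)·h_4 from b^{3} - 2a^{2} + ab - 3b^{2} + 2a + 2b → -2a^{2} + ab + b^{2} + 3a - 3b + 3
  leading term a^{2}: subtract (2)·f_1 from -2a^{2} + ab + b^{2} + 3a - 3b + 3 → b^{2} - 2a - b
  leading term b^{2}: subtract (-2)·h_5 from b^{2} - 2a - b → 3a - 2b + 2
  leading term a: subtract (3)·h_6 from 3a - 2b + 2 → -b - 1
  leading term b: no divisor's leading term divides it; move -b to the remainder.
  leading term 1: no divisor's leading term divides it; move -1 to the remainder.
  remainder -b - 1 ≠ 0; add h_7 = -b - 1 to the basis.

The other S-polynomials (S(f_1,h_4), S(f_2,h_4), S(f_3,h_4), S(f_1,h_5), S(f_3,h_5), S(h_4,h_5), S(f_1,h_6), S(f_2,h_6), S(f_3,h_6), S(h_4,h_6), S(h_5,h_6), S(f_1,h_7), S(f_2,h_7), S(f_3,h_7), S(h_4,h_7), S(h_5,h_7), S(h_6,h_7)) all reduce to 0 modulo the current basis, so we have a Gröbner basis.
Inter-reduce: drop elements whose leading term is divisible by another's, tail-reduce, and make monic.
Reduced Gröbner basis: {a - 1, b + 1}.
Label its elements g_1 = a - 1, g_2 = b + 1.

Reduce p = a^{2} + ab + a - 3b + 3 modulo G:
  leading term a^{2}: subtract (a)·g_1 from a^{2} + ab + a - 3b + 3 → ab + 2a - 3b + 3
  leading term ab: subtract (b)·g_1 from ab + 2a - 3b + 3 → 2a - 2b + 3
  leading term a: subtract (2)·g_1 from 2a - 2b + 3 → -2b - 2
  leading term b: subtract (-2)·g_2 from -2b - 2 → 0
  normal form = 0.
Since the normal form is 0, p ∈ I.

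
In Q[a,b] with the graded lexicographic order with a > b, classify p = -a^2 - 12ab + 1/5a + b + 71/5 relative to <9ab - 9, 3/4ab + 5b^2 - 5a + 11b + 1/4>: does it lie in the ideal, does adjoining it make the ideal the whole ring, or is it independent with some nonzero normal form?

-a^2 - 12ab + 1/5a + b + 71/5 lies in I (it reduces to 0).

First compute the reduced Gröbner basis of I by Buchberger's algorithm.
f_1 = 9ab - 9, LT = ab.
f_2 = 3/4ab + 5b^2 - 5a + 11b + 1/4, LT = ab.

S(f_1,f_2): lcm = ab. S = -20/3b^2 + 20/3a - 44/3b - 4/3.
  leading term b^2: no divisor's leading term divides it; move -20/3b^2 to the remainder.
  leading term a: no divisor's leading term divides it; move 20/3a to the remainder.
  leading term b: no divisor's leading term divides it; move -44/3b to the remainder.
  leading term 1: no divisor's leading term divides it; move -4/3 to the remainder.
  remainder -20/3b^2 + 20/3a - 44/3b - 4/3 ≠ 0; add h_3 = -20/3b^2 + 20/3a - 44/3b - 4/3 to the basis.

S(f_1,h_3): lcm = ab^2. S = a^2 - 11/5ab - 1/5a - b.
  leading term a^2: no divisor's leading term divides it; move a^2 to the remainder.
  leading term ab: subtract (-11/45)·f_1 from -11/5ab - 1/5a - b → -1/5a - b - 11/5
  leading term a: no divisor's leading term divides it; move -1/5a to the remainder.
  leading term b: no divisor's leading term divides it; move -b to the remainder.
  leading term 1: no divisor's leading term divides it; move -11/5 to the remainder.
  remainder a^2 - 1/5a - b - 11/5 ≠ 0; add h_4 = a^2 - 1/5a - b - 11/5 to the basis.

S(f_2,h_3): lcm = ab^2. S = 20/3b^3 + a^2 - 133/15ab + 44/3b^2 - 1/5a + 1/3b.
  leading term b^3: subtract (-b)·h_3 from 20/3b^3 + a^2 - 133/15ab + 44/3b^2 - 1/5a + 1/3b → a^2 - 11/5ab - 1/5a - b
  leading term a^2: subtract (1)·h_4 from a^2 - 11/5ab - 1/5a - b → -11/5ab + 11/5
  leading term ab: subtract (-11/45)·f_1 from -11/5ab + 11/5 → 0
  remainder 0.

S(f_1,h_4): lcm = a^2b. S = 1/5ab + b^2 - a + 11/5b.
  leading term ab: subtract (1/45)·f_1 from 1/5ab + b^2 - a + 11/5b → b^2 - a + 11/5b + 1/5
  leading term b^2: subtract (-3/20)·h_3 from b^2 - a + 11/5b + 1/5 → 0
  remainder 0.

S(f_2,h_4): lcm = a^2b. S = 20/3ab^2 - 20/3a^2 + 223/15ab + b^2 + 1/3a + 11/5b.
  leading term ab^2: subtract (20/27b)·f_1 from 20/3ab^2 - 20/3a^2 + 223/15ab + b^2 + 1/3a + 11/5b → -20/3a^2 + 223/15ab + b^2 + 1/3a + 133/15b
  leading term a^2: subtract (-20/3)·h_4 from -20/3a^2 + 223/15ab + b^2 + 1/3a + 133/15b → 223/15ab + b^2 - a + 11/5b - 44/3
  leading term ab: subtract (223/135)·f_1 from 223/15ab + b^2 - a + 11/5b - 44/3 → b^2 - a + 11/5b + 1/5
  leading term b^2: subtract (-3/20)·h_3 from b^2 - a + 11/5b + 1/5 → 0
  remainder 0.

S(h_3,h_4): leading monomials are coprime, so the S-polynomial reduces to 0 (Buchberger's first criterion).
Every S-polynomial of the final basis reduces to 0, so we have a Gröbner basis.
Inter-reduce: drop elements whose leading term is divisible by another's, tail-reduce, and make monic.
Reduced Gröbner basis: {a^2 - 1/5a - b - 11/5, ab - 1, b^2 - a + 11/5b + 1/5}.
Label its elements g_1 = a^2 - 1/5a - b - 11/5, g_2 = ab - 1, g_3 = b^2 - a + 11/5b + 1/5.

Reduce p = -a^2 - 12ab + 1/5a + b + 71/5 modulo G:
  leading term a^2: subtract (-1)·g_1 from -a^2 - 12ab + 1/5a + b + 71/5 → -12ab + 12
  leading term ab: subtract (-12)·g_2 from -12ab + 12 → 0
  normal form = 0.
Since the normal form is 0, p ∈ I.

Ideal membership is decidable via reduction modulo a Gröbner basis.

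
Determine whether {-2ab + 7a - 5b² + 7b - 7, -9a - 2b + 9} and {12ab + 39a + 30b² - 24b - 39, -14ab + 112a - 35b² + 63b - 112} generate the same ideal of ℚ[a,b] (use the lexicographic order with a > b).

For a fixed monomial order, each ideal has a unique reduced Gröbner basis; comparing bases decides equality.
Buchberger on the first generating set:
f_1 = -2ab + 7a - 5b² + 7b - 7, LT = ab.
f_2 = -9a - 2b + 9, LT = a.

S(f_1,f_2): lcm = ab. S = -7/2a + 41/18b² - 5/2b + 7/2.
  leading term a: subtract (7/18)·f_2 from -7/2a + 41/18b² - 5/2b + 7/2 → 41/18b² - 31/18b
  leading term b²: no divisor's leading term divides it; move 41/18b² to the remainder.
  leading term b: no divisor's leading term divides it; move -31/18b to the remainder.
  remainder 41/18b² - 31/18b ≠ 0; add g_3 = 41/18b² - 31/18b to the basis.

The other S-polynomials (S(f_1,g_3), S(f_2,g_3)) all reduce to 0 modulo the current basis, so we have a Gröbner basis.
Inter-reduce: drop elements whose leading term is divisible by another's, tail-reduce, and make monic.
Reduced Gröbner basis: {a + 2/9b - 1, b² - 31/41b}.

Buchberger on the second generating set:
h_1 = 12ab + 39a + 30b² - 24b - 39, LT = ab.
h_2 = -14ab + 112a - 35b² + 63b - 112, LT = ab.

S(h_1,h_2): lcm = ab. S = 45/4a + 5/2b - 45/4.
  leading term a: no divisor's leading term divides it; move 45/4a to the remainder.
  leading term b: no divisor's leading term divides it; move 5/2b to the remainder.
  leading term 1: no divisor's leading term divides it; move -45/4 to the remainder.
  remainder 45/4a + 5/2b - 45/4 ≠ 0; add k_3 = 45/4a + 5/2b - 45/4 to the basis.

S(h_1,k_3): lcm = ab. S = 13/4a + 41/18b² - b - 13/4.
  leading term a: subtract (13/45)·k_3 from 13/4a + 41/18b² - b - 13/4 → 41/18b² - 31/18b
  leading term b²: no divisor's leading term divides it; move 41/18b² to the remainder.
  leading term b: no divisor's leading term divides it; move -31/18b to the remainder.
  remainder 41/18b² - 31/18b ≠ 0; add k_4 = 41/18b² - 31/18b to the basis.

The other S-polynomials (S(h_2,k_3), S(h_1,k_4), S(h_2,k_4), S(k_3,k_4)) all reduce to 0 modulo the current basis, so we have a Gröbner basis.
Inter-reduce: drop elements whose leading term is divisible by another's, tail-reduce, and make monic.
Reduced Gröbner basis: {a + 2/9b - 1, b² - 31/41b}.

The two bases agree; hence the ideals are identical.

Yes, the ideals are equal.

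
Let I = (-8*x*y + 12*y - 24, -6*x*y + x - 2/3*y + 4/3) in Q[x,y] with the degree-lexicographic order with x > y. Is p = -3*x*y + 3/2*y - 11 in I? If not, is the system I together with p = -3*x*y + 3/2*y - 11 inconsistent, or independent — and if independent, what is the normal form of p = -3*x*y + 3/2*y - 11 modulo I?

First compute the reduced Gröbner basis of I by Buchberger's algorithm.
f_1 = -8*x*y + 12*y - 24, LT = x*y.
f_2 = -6*x*y + x - 2/3*y + 4/3, LT = x*y.

S(f_1,f_2): lcm = x*y. S = 1/6*x - 29/18*y + 29/9.
  reduce S modulo (f_1, f_2):
  remainder 1/6*x - 29/18*y + 29/9 ≠ 0; add h_3 = 1/6*x - 29/18*y + 29/9 to the basis.

S(f_1,h_3): lcm = x*y. S = 29/3*y**2 - 125/6*y + 3.
  reduce S modulo (f_1, f_2, h_3):
  remainder 29/3*y**2 - 125/6*y + 3 ≠ 0; add h_4 = 29/3*y**2 - 125/6*y + 3 to the basis.

The other S-polynomials (S(f_2,h_3), S(f_1,h_4), S(f_2,h_4), S(h_3,h_4)) all reduce to 0 modulo the current basis, so we have a Gröbner basis.
Inter-reduce: drop elements whose leading term is divisible by another's, tail-reduce, and make monic.
Reduced Gröbner basis: {y**2 - 125/58*y + 9/29, x - 29/3*y + 58/3}.
Label its elements g_1 = y**2 - 125/58*y + 9/29, g_2 = x - 29/3*y + 58/3.

Reduce p = -3*x*y + 3/2*y - 11 modulo G:
  leading term x*y: subtract (-3*y)·g_2 from -3*x*y + 3/2*y - 11 → -29*y**2 + 119/2*y - 11
  leading term y**2: subtract (-29)·g_1 from -29*y**2 + 119/2*y - 11 → -3*y - 2
  leading term y: no divisor's leading term divides it; move -3*y to the remainder.
  leading term 1: no divisor's leading term divides it; move -2 to the remainder.
  normal form = -3*y - 2.
The normal form is nonzero, so p ∉ I. Since p minus its normal form lies in I, I + (p) = I + (r) where r = -3*y - 2; decide whether this ideal is the whole ring.
Run Buchberger on G together with r (pairs among the g_i already reduce to 0 since G is a Gröbner basis):
g_1 = y**2 - 125/58*y + 9/29, LT = y**2.
g_2 = x - 29/3*y + 58/3, LT = x.
r = -3*y - 2, LT = y.

S(g_1,r): lcm = y**2. S = -491/174*y + 9/29.
  reduce S modulo (g_1, g_2, r):
  remainder 572/261 ≠ 0; add m_4 = 572/261 to the basis.

The other S-polynomials (S(g_1,g_2), S(g_2,r), S(g_1,m_4), S(g_2,m_4), S(r,m_4)) all reduce to 0 modulo the current basis, so we have a Gröbner basis.
Inter-reduce: drop elements whose leading term is divisible by another's, tail-reduce, and make monic.
Reduced Gröbner basis: {1}.
The reduced Gröbner basis of I + (p) is {1}: the ideal is the whole ring, so the enlarged system has no common solution — adjoining p is inconsistent.

Ideal membership is decidable via reduction modulo a Gröbner basis.

Adjoining -3*x*y + 3/2*y - 11 makes the ideal the whole ring: the system is inconsistent.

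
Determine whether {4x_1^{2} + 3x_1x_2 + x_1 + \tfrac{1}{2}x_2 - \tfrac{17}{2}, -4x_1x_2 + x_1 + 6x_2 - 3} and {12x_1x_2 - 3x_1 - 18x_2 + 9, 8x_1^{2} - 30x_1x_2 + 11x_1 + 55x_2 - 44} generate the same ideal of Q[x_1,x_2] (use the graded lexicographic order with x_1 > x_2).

For a fixed monomial order, each ideal has a unique reduced Gröbner basis; comparing bases decides equality.
Buchberger on the first generating set:
f_1 = 4x_1^{2} + 3x_1x_2 + x_1 + \tfrac{1}{2}x_2 - \tfrac{17}{2}, LT = x_1^{2}.
f_2 = -4x_1x_2 + x_1 + 6x_2 - 3, LT = x_1x_2.

S(f_1,f_2): lcm = x_1^{2}x_2. S = \tfrac{3}{4}x_1x_2^{2} + \tfrac{1}{4}x_1^{2} + \tfrac{7}{4}x_1x_2 + \tfrac{1}{8}x_2^{2} - \tfrac{3}{4}x_1 - \tfrac{17}{8}x_2.
  leading term x_1x_2^{2}: subtract (-\tfrac{3}{16}x_2)·f_2 from \tfrac{3}{4}x_1x_2^{2} + \tfrac{1}{4}x_1^{2} + \tfrac{7}{4}x_1x_2 + \tfrac{1}{8}x_2^{2} - \tfrac{3}{4}x_1 - \tfrac{17}{8}x_2 → \tfrac{1}{4}x_1^{2} + \tfrac{31}{16}x_1x_2 + \tfrac{5}{4}x_2^{2} - \tfrac{3}{4}x_1 - \tfrac{43}{16}x_2
  leading term x_1^{2}: subtract (\tfrac{1}{16})·f_1 from \tfrac{1}{4}x_1^{2} + \tfrac{31}{16}x_1x_2 + \tfrac{5}{4}x_2^{2} - \tfrac{3}{4}x_1 - \tfrac{43}{16}x_2 → \tfrac{7}{4}x_1x_2 + \tfrac{5}{4}x_2^{2} - \tfrac{13}{16}x_1 - \tfrac{87}{32}x_2 + \tfrac{17}{32}
  leading term x_1x_2: subtract (-\tfrac{7}{16})·f_2 from \tfrac{7}{4}x_1x_2 + \tfrac{5}{4}x_2^{2} - \tfrac{13}{16}x_1 - \tfrac{87}{32}x_2 + \tfrac{17}{32} → \tfrac{5}{4}x_2^{2} - \tfrac{3}{8}x_1 - \tfrac{3}{32}x_2 - \tfrac{25}{32}
  leading term x_2^{2}: no divisor's leading term divides it; move \tfrac{5}{4}x_2^{2} to the remainder.
  leading term x_1: no divisor's leading term divides it; move -\tfrac{3}{8}x_1 to the remainder.
  leading term x_2: no divisor's leading term divides it; move -\tfrac{3}{32}x_2 to the remainder.
  leading term 1: no divisor's leading term divides it; move -\tfrac{25}{32} to the remainder.
  remainder \tfrac{5}{4}x_2^{2} - \tfrac{3}{8}x_1 - \tfrac{3}{32}x_2 - \tfrac{25}{32} ≠ 0; add g_3 = \tfrac{5}{4}x_2^{2} - \tfrac{3}{8}x_1 - \tfrac{3}{32}x_2 - \tfrac{25}{32} to the basis.

The other S-polynomials (S(f_1,g_3), S(f_2,g_3)) all reduce to 0 modulo the current basis, so we have a Gröbner basis.
Inter-reduce: drop elements whose leading term is divisible by another's, tail-reduce, and make monic.
Reduced Gröbner basis: {x_1^{2} + \tfrac{7}{16}x_1 + \tfrac{5}{4}x_2 - \tfrac{43}{16}, x_1x_2 - \tfrac{1}{4}x_1 - \tfrac{3}{2}x_2 + \tfrac{3}{4}, x_2^{2} - \tfrac{3}{10}x_1 - \tfrac{3}{40}x_2 - \tfrac{5}{8}}.

Buchberger on the second generating set:
h_1 = 12x_1x_2 - 3x_1 - 18x_2 + 9, LT = x_1x_2.
h_2 = 8x_1^{2} - 30x_1x_2 + 11x_1 + 55x_2 - 44, LT = x_1^{2}.

S(h_1,h_2): lcm = x_1^{2}x_2. S = \tfrac{15}{4}x_1x_2^{2} - \tfrac{1}{4}x_1^{2} - \tfrac{23}{8}x_1x_2 - \tfrac{55}{8}x_2^{2} + \tfrac{3}{4}x_1 + \tfrac{11}{2}x_2.
  leading term x_1x_2^{2}: subtract (\tfrac{5}{16}x_2)·h_1 from \tfrac{15}{4}x_1x_2^{2} - \tfrac{1}{4}x_1^{2} - \tfrac{23}{8}x_1x_2 - \tfrac{55}{8}x_2^{2} + \tfrac{3}{4}x_1 + \tfrac{11}{2}x_2 → -\tfrac{1}{4}x_1^{2} - \tfrac{31}{16}x_1x_2 - \tfrac{5}{4}x_2^{2} + \tfrac{3}{4}x_1 + \tfrac{43}{16}x_2
  leading term x_1^{2}: subtract (-\tfrac{1}{32})·h_2 from -\tfrac{1}{4}x_1^{2} - \tfrac{31}{16}x_1x_2 - \tfrac{5}{4}x_2^{2} + \tfrac{3}{4}x_1 + \tfrac{43}{16}x_2 → -\tfrac{23}{8}x_1x_2 - \tfrac{5}{4}x_2^{2} + \tfrac{35}{32}x_1 + \tfrac{141}{32}x_2 - \tfrac{11}{8}
  leading term x_1x_2: subtract (-\tfrac{23}{96})·h_1 from -\tfrac{23}{8}x_1x_2 - \tfrac{5}{4}x_2^{2} + \tfrac{35}{32}x_1 + \tfrac{141}{32}x_2 - \tfrac{11}{8} → -\tfrac{5}{4}x_2^{2} + \tfrac{3}{8}x_1 + \tfrac{3}{32}x_2 + \tfrac{25}{32}
  leading term x_2^{2}: no divisor's leading term divides it; move -\tfrac{5}{4}x_2^{2} to the remainder.
  leading term x_1: no divisor's leading term divides it; move \tfrac{3}{8}x_1 to the remainder.
  leading term x_2: no divisor's leading term divides it; move \tfrac{3}{32}x_2 to the remainder.
  leading term 1: no divisor's leading term divides it; move \tfrac{25}{32} to the remainder.
  remainder -\tfrac{5}{4}x_2^{2} + \tfrac{3}{8}x_1 + \tfrac{3}{32}x_2 + \tfrac{25}{32} ≠ 0; add k_3 = -\tfrac{5}{4}x_2^{2} + \tfrac{3}{8}x_1 + \tfrac{3}{32}x_2 + \tfrac{25}{32} to the basis.

The other S-polynomials (S(h_1,k_3), S(h_2,k_3)) all reduce to 0 modulo the current basis, so we have a Gröbner basis.
Inter-reduce: drop elements whose leading term is divisible by another's, tail-reduce, and make monic.
Reduced Gröbner basis: {x_1^{2} + \tfrac{7}{16}x_1 + \tfrac{5}{4}x_2 - \tfrac{43}{16}, x_1x_2 - \tfrac{1}{4}x_1 - \tfrac{3}{2}x_2 + \tfrac{3}{4}, x_2^{2} - \tfrac{3}{10}x_1 - \tfrac{3}{40}x_2 - \tfrac{5}{8}}.

These coincide, so the ideals are equal.

Yes, the ideals are equal.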